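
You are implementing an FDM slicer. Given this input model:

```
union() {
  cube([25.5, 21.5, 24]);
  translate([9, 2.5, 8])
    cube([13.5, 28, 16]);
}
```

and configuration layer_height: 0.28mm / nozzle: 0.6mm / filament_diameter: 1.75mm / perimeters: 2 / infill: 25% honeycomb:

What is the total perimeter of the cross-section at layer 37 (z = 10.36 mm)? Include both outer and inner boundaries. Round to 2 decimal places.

112.00 mm

At z = 10.36 mm: the 25.5×21.5 cube contributes its full rectangle (perimeter 94.00 mm); the cube at (9, 2.5) (footprint 13.5×28) is included at this height (perimeter 83.00 mm); Taking the union: the regions partially overlap (shared area 256.50 mm²), so the edge portions inside another operand are dropped and the merged outline is re-measured after clipping — boundary = 112.00 mm. Overall, the cross-section is a single solid region. Total boundary length (outer) = 112.00 mm.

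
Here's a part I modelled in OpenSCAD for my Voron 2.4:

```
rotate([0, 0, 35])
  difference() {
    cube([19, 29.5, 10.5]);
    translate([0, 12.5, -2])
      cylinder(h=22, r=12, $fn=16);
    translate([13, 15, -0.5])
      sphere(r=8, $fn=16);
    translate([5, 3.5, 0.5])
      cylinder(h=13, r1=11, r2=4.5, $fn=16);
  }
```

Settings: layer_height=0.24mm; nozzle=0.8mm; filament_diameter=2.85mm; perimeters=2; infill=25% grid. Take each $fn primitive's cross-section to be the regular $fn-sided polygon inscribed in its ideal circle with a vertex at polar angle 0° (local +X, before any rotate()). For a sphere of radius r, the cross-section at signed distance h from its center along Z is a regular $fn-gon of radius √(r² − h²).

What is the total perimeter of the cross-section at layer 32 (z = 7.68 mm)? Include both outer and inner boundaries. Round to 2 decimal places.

92.98 mm

At z = 7.68 mm: the 19×29.5 cube contributes its full rectangle (perimeter 97.00 mm); the cylinder at (0, 12.5): section is a regular 16-gon, circumradius r=12 (perimeter = 2·16·12.000·sin(180°/16) = 74.91 mm); the sphere at (13, 15) does not reach this height (|z−center|=8.180 > r=8); the cone at (5, 3.5): at t=0.552 of its height the radius interpolates to r₁+(r₂−r₁)t = 7.410, giving a regular 16-gon of that circumradius (perimeter = 2·16·7.410·sin(180°/16) = 46.26 mm); After the difference (first − rest): starting from the 19×29.5 cube, the r=12 cylinder at (0, 12.5) partially overlaps it — only the 220.43 mm² overlap (of its 440.85 mm²) is removed, clipping the outline; the cone at (5, 3.5) partially overlaps it — only the 37.13 mm² overlap (of its 168.10 mm²) is removed, clipping the outline — boundary = 92.98 mm; (rotated 35° about Z; rotation is an isometry so areas/perimeters/island counts are preserved). Overall, the cross-section is a single solid region. Total boundary length (outer) = 92.98 mm.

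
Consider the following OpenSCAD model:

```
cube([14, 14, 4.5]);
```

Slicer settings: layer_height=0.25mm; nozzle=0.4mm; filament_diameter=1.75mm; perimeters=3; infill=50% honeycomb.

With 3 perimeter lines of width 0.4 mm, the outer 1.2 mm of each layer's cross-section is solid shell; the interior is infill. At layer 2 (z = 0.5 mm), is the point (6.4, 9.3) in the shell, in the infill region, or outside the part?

infill

At z = 0.5 mm: the 14×14 cube contributes its full rectangle. Overall, the cross-section is a single solid region. The nearest boundary edge runs (14.00, 14.00)→(0.00, 14.00); distance from the point to it = 4.70 mm. The point is inside the cross-section and 4.70 mm from the nearest boundary — more than the 1.2 mm shell width (3 × 0.4), so it's in the infill interior.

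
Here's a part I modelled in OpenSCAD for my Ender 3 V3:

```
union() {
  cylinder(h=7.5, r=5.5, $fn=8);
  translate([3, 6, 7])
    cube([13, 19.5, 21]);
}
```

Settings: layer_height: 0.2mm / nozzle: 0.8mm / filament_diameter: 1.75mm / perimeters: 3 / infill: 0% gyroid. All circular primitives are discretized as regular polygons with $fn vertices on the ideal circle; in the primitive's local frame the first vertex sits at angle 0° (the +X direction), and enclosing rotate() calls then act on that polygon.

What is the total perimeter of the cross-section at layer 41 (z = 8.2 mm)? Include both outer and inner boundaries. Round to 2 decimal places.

65.00 mm

At z = 8.2 mm: the cylinder is absent (z outside [0, 7.5]); the cube at (3, 6) (footprint 13×19.5) is included at this height (perimeter 65.00 mm); Taking the union: only the 13×19.5 cube at (3, 6) is present, so the union is just that shape — boundary = 65.00 mm. Overall, the cross-section is a single solid region. Total boundary length (outer) = 65.00 mm.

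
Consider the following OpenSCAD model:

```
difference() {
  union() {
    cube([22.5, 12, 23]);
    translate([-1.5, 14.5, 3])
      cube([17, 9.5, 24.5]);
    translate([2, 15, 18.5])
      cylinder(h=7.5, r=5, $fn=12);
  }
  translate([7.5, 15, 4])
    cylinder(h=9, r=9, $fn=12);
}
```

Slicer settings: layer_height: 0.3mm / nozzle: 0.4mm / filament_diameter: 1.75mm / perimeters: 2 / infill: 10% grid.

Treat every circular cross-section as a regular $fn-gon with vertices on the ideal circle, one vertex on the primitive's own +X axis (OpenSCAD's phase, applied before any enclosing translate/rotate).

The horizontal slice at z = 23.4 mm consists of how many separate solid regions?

1

At z = 23.4 mm: the cube is not intersected at this z (z outside [0, 23]); the 17×9.5 cube at (-1.5, 14.5) contributes its full rectangle; the cylinder at (2, 15): section is a regular 12-gon, circumradius r=5; Combining (union): the regions partially overlap (shared area 38.46 mm²), so overlapping operands fuse into one piece — 1 connected region; the cylinder at (7.5, 15) is absent (z outside [4, 13]); Taking the first minus the rest: none of the subtracted shapes is present at this height, so the result so far is unchanged — 1 connected region. The result has 1 disconnected region.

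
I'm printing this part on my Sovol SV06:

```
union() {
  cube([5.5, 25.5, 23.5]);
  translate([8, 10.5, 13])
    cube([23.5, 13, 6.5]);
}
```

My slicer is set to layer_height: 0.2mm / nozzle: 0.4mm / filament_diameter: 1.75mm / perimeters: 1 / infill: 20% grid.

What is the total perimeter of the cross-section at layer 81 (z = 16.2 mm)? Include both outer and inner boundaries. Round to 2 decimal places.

135.00 mm

At z = 16.2 mm: the 5.5×25.5 cube contributes its full rectangle (perimeter 62.00 mm); the 23.5×13 cube at (8, 10.5) contributes its full rectangle (perimeter 73.00 mm); Combining (union): the 2 present regions are separate (no shared area or edge), so areas and boundary lengths simply add and each stays a separate island — boundary = 135.00 mm. Overall, the cross-section has 2 separate islands. Total boundary length (outer) = 135.00 mm.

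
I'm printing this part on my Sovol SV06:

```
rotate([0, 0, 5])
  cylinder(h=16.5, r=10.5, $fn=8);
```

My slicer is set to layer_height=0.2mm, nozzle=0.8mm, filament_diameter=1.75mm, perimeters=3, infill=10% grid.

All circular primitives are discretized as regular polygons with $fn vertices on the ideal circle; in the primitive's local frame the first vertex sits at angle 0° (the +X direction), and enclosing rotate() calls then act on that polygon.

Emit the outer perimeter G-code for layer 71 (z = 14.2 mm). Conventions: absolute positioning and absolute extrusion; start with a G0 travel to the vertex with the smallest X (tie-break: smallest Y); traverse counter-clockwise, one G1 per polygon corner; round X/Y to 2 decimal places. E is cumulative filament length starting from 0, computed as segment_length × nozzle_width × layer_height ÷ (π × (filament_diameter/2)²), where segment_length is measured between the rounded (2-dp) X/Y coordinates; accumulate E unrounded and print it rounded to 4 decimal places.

G0 X-10.46 Y-0.92 Z14.20
G1 X-6.75 Y-8.04 E0.5341
G1 X0.92 Y-10.46 E1.0691
G1 X8.04 Y-6.75 E1.6031
G1 X10.46 Y0.92 E2.1381
G1 X6.75 Y8.04 E2.6722
G1 X-0.92 Y10.46 E3.2072
G1 X-8.04 Y6.75 E3.7413
G1 X-10.46 Y-0.92 E4.2763

At z = 14.2 mm: the r=10.5 cylinder gives a regular 8-gon of circumradius 10.5 (constant along its height); (whole slice rotated 5° about Z — lengths, areas and connectivity unchanged). The outline is a single polygon with 8 vertices. Extrusion per mm of travel: 0.8 × 0.2 / (π × 0.875²) = 0.066520. Accumulating E over each segment gives final E = 4.2763.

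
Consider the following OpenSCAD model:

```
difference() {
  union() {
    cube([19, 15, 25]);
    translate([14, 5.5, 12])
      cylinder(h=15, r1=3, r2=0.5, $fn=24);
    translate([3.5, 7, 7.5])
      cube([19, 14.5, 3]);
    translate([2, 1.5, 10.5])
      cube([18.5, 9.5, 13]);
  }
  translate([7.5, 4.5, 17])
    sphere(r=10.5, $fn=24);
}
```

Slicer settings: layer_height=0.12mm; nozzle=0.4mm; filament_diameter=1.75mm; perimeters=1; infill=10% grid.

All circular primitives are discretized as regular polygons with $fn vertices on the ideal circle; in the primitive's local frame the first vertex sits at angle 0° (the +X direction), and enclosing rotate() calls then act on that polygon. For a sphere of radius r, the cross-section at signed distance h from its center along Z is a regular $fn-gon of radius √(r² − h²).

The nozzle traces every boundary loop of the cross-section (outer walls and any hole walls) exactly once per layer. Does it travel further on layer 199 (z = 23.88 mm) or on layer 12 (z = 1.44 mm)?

Layer 199 (z = 23.88): the 19×15 cube contributes its full rectangle (perimeter 68.00 mm); the cone at (14, 5.5): at t=0.792 of its height the radius interpolates to r₁+(r₂−r₁)t = 1.020, giving a regular 24-gon of that circumradius (perimeter = 2·24·1.020·sin(180°/24) = 6.39 mm); the cube at (3.5, 7) is not intersected at this z (z outside [7.5, 10.5]); the cube at (2, 1.5) does not reach this height (z outside [10.5, 23.5]); Combining (union): the cone at (14, 5.5) lies entirely inside the 19×15 cube, so the union is just the 19×15 cube — boundary = 68.00 mm; the r=10.5 sphere at (7.5, 4.5) slices to a regular 24-gon of circumradius 7.932 (√(r²−h²) with h=6.88 from center) (perimeter = 2·24·7.932·sin(180°/24) = 49.70 mm); After the difference (first − rest): starting from that combined region, the r=10.5 sphere at (7.5, 4.5) partially overlaps it — only the 163.35 mm² overlap (of its 195.41 mm²) is removed, clipping the outline — boundary = 79.69 mm. So its perimeter = 79.69 mm. Layer 12 (z = 1.44): the cube is present — its section is the full 19×15 rectangle (perimeter 68.00 mm); the cone at (14, 5.5) is absent (z outside [12, 27]); the cube at (3.5, 7) is not intersected at this z (z outside [7.5, 10.5]); the cube at (2, 1.5) is not intersected at this z (z outside [10.5, 23.5]); Combining (union): only the 19×15 cube is present, so the union is just that shape — boundary = 68.00 mm; the sphere at (7.5, 4.5) is absent (|z−center|=15.560 > r=10.5); Taking the first minus the rest: none of the subtracted shapes is present at this height, so that combined region is unchanged — boundary = 68.00 mm. So its perimeter = 68.00 mm. Layer 199 is larger (79.69 vs 68.00 mm).

layer 199 (z = 23.88 mm)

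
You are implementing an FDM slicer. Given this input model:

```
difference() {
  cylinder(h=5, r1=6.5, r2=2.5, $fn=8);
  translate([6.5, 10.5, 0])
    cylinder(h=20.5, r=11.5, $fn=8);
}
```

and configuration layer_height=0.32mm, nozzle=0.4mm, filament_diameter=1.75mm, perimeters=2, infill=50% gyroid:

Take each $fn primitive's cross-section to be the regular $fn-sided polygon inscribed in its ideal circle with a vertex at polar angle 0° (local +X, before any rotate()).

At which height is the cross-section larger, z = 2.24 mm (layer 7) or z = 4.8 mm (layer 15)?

layer 7 (z = 2.24 mm)

Layer 7 (z = 2.24): the cone (r1=6.5→r2=2.5) has section circumradius 4.708 here — a regular 8-gon (area = (8/2)·4.708²·sin(360°/8) = 62.69 mm²); the r=11.5 cylinder at (6.5, 10.5) contributes a regular 8-gon of circumradius 11.5 (area = (8/2)·11.500²·sin(360°/8) = 374.06 mm²); Taking the first minus the rest: starting from the cone (62.69 mm²), the r=11.5 cylinder at (6.5, 10.5) partially overlaps it — only the 16.59 mm² overlap (of its 374.06 mm²) is removed, clipping the outline — area = 46.10 mm². So its area = 46.10 mm². Layer 15 (z = 4.8): the cone: at t=0.960 of its height the radius interpolates to r₁+(r₂−r₁)t = 2.660, giving a regular 8-gon of that circumradius (area = (8/2)·2.660²·sin(360°/8) = 20.01 mm²); the cylinder at (6.5, 10.5): section is a regular 8-gon, circumradius r=11.5 (area = (8/2)·11.500²·sin(360°/8) = 374.06 mm²); Taking the first minus the rest: starting from the cone (20.01 mm²), the r=11.5 cylinder at (6.5, 10.5) partially overlaps it — only the 2.62 mm² overlap (of its 374.06 mm²) is removed, clipping the outline — area = 17.39 mm². So its area = 17.39 mm². Layer 7 is larger (46.10 vs 17.39 mm²).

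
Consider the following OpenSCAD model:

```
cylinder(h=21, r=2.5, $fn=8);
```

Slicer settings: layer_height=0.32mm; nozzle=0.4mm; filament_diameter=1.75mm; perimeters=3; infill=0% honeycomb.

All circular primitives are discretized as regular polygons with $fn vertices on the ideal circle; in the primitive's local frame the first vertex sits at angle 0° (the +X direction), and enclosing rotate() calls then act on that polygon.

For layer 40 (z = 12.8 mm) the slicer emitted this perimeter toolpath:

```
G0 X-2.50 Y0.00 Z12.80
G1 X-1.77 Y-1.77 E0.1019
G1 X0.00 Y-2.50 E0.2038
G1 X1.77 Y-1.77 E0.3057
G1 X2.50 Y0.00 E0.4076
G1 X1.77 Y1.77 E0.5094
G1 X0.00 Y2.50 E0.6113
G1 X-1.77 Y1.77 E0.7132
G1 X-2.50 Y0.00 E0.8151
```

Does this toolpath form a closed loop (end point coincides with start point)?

yes

Start point (G0): (-2.50, 0.00). End point (last G1): the path returns to the start — closed.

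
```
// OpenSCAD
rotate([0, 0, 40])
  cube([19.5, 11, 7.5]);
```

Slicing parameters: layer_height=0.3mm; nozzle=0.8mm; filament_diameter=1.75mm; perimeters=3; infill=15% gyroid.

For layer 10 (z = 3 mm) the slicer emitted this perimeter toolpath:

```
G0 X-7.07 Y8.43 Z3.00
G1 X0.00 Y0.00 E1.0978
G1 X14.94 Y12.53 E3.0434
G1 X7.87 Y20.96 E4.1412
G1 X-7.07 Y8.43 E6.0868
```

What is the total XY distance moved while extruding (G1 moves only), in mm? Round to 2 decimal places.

61.00 mm

Sum the Euclidean lengths of each G1 segment: total = 61.00 mm.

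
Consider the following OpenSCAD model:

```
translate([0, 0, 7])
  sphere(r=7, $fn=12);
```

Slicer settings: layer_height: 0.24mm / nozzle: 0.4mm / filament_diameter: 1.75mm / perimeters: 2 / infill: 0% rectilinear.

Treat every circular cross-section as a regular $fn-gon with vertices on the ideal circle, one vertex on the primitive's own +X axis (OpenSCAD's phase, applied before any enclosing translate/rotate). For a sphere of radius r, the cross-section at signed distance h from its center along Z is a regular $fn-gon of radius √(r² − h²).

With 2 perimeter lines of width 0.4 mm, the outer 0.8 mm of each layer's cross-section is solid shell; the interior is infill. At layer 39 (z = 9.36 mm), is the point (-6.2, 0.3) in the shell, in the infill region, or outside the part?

At z = 9.36 mm: the sphere: section is a regular 12-gon, circumradius = √(r²−h²) = √(7²−2.36²) = 6.590. Overall, the cross-section is a single solid region. The nearest boundary edge runs (-5.71, 3.30)→(-6.59, 0.00); distance from the point to it = 0.30 mm. The point is inside the cross-section, 0.30 mm from the nearest boundary — within the 0.8 mm shell band (2 × 0.4).

shell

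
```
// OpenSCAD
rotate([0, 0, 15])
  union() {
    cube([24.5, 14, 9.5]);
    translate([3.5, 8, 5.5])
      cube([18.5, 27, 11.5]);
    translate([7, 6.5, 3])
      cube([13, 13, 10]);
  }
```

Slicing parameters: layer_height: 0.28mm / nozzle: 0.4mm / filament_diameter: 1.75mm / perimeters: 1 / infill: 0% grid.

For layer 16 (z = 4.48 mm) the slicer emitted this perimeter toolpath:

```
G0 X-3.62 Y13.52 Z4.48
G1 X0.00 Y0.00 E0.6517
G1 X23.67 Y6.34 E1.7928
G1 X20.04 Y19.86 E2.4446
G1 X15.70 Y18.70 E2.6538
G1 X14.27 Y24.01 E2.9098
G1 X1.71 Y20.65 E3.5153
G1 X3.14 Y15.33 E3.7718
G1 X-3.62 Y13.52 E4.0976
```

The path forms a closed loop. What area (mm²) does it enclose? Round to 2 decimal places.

414.51 mm²

Apply the shoelace formula to the sequence of (X, Y) vertices; enclosed area = 414.51 mm².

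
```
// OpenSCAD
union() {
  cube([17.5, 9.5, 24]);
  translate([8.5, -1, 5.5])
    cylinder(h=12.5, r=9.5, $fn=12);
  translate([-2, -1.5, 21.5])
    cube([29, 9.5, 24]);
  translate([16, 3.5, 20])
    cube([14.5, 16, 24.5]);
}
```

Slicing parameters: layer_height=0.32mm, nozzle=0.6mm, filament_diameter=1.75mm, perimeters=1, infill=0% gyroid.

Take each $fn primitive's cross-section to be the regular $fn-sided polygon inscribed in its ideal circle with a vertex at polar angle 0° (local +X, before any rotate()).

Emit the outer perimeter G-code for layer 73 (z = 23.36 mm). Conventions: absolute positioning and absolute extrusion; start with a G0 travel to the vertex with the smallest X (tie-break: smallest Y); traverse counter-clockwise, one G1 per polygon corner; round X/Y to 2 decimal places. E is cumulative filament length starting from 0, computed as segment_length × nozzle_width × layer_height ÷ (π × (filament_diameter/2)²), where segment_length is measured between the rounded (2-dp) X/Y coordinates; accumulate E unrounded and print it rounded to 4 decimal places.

At z = 23.36 mm: the 17.5×9.5 cube contributes its full rectangle; the cylinder at (8.5, -1) does not reach this height (z outside [5.5, 18]); the cube at (-2, -1.5) is present — its section is the full 29×9.5 rectangle; the 14.5×16 cube at (16, 3.5) contributes its full rectangle; Taking the union: the regions partially overlap (shared area 191.75 mm²), so overlapping operands fuse into one piece — 1 connected region. The outline is a single polygon with 10 vertices. Extrusion per mm of travel: 0.6 × 0.32 / (π × 0.875²) = 0.079824. Accumulating E over each segment gives final E = 8.5412.

G0 X-2.00 Y-1.50 Z23.36
G1 X27.00 Y-1.50 E2.3149
G1 X27.00 Y3.50 E2.7140
G1 X30.50 Y3.50 E2.9934
G1 X30.50 Y19.50 E4.2706
G1 X16.00 Y19.50 E5.4281
G1 X16.00 Y9.50 E6.2263
G1 X0.00 Y9.50 E7.5035
G1 X0.00 Y8.00 E7.6232
G1 X-2.00 Y8.00 E7.7829
G1 X-2.00 Y-1.50 E8.5412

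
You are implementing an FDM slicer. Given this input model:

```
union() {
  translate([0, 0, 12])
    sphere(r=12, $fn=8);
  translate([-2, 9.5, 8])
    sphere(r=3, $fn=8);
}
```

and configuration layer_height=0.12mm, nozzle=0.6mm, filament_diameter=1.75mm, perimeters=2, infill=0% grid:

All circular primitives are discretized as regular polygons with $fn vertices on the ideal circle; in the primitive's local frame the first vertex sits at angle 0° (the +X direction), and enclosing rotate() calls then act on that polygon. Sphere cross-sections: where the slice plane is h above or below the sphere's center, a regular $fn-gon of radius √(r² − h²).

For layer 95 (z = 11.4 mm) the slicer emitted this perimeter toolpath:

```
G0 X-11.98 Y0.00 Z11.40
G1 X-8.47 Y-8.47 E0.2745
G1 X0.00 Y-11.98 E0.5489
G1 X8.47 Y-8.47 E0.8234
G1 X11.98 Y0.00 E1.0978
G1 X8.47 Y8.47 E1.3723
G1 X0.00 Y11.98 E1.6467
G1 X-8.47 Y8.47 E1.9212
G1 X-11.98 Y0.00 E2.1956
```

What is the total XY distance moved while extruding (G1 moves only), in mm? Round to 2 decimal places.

Sum the Euclidean lengths of each G1 segment: total = 73.35 mm.

73.35 mm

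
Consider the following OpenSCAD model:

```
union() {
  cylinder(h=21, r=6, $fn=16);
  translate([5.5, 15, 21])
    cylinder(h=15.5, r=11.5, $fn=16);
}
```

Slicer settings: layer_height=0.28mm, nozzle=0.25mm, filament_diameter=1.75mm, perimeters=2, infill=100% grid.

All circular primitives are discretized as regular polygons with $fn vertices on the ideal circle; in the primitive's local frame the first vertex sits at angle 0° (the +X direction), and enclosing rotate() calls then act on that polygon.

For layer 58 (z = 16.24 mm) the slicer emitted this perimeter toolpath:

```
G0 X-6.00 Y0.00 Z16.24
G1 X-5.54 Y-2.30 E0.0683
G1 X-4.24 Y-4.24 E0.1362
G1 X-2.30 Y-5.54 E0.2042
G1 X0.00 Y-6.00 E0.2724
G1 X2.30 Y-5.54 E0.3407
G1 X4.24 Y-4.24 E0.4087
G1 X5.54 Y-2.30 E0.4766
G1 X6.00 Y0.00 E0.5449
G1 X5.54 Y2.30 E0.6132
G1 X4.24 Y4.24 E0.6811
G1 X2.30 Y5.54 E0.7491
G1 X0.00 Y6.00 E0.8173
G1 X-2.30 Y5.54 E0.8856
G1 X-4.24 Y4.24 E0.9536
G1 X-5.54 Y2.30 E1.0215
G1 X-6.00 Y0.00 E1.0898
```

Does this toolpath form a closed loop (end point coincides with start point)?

yes

Start point (G0): (-6.00, 0.00). End point (last G1): the path returns to the start — closed.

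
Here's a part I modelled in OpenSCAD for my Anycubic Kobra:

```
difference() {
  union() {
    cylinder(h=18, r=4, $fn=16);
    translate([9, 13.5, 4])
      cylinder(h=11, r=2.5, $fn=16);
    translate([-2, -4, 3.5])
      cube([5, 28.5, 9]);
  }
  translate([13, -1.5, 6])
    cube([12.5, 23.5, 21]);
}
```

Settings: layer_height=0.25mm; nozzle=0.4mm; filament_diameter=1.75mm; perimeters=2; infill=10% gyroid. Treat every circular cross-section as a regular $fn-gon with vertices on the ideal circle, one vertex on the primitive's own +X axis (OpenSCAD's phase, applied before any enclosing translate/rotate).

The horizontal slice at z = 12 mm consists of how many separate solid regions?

At z = 12 mm: the r=4 cylinder contributes a regular 16-gon of circumradius 4; the r=2.5 cylinder at (9, 13.5) gives a regular 16-gon of circumradius 2.5 (constant along its height); the 5×28.5 cube at (-2, -4) contributes its full rectangle; Merging all regions: the regions partially overlap (shared area 36.27 mm²), so overlapping operands fuse into one piece — 2 connected regions; the cube at (13, -1.5) (footprint 12.5×23.5) is included at this height; Subtracting the remaining from the first: starting from that combined region, the 12.5×23.5 cube at (13, -1.5) misses the remaining region (no effect) — 2 connected regions. The result has 2 disconnected regions.

2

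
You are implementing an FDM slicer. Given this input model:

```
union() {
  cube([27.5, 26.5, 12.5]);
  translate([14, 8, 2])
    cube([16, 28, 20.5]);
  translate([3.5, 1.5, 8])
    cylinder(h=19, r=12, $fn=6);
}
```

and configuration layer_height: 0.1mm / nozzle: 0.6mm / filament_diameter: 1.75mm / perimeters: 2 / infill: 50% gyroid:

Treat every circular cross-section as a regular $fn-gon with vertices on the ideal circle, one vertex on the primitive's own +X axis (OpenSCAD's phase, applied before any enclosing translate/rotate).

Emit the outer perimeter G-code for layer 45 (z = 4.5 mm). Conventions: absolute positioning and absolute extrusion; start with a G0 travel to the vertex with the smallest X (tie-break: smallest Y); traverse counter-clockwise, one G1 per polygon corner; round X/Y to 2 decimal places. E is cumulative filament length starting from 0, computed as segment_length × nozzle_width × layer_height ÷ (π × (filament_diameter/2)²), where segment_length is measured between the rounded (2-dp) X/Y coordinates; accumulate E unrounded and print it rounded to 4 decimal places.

At z = 4.5 mm: the 27.5×26.5 cube contributes its full rectangle; the cube at (14, 8) is present — its section is the full 16×28 rectangle; the cylinder at (3.5, 1.5) is absent (z outside [8, 27]); Merging all regions: the regions partially overlap (shared area 249.75 mm²), so overlapping operands fuse into one piece — 1 connected region. The outline is a single polygon with 8 vertices. Extrusion per mm of travel: 0.6 × 0.1 / (π × 0.875²) = 0.024945. Accumulating E over each segment gives final E = 3.2928.

G0 X0.00 Y0.00 Z4.50
G1 X27.50 Y0.00 E0.6860
G1 X27.50 Y8.00 E0.8856
G1 X30.00 Y8.00 E0.9479
G1 X30.00 Y36.00 E1.6464
G1 X14.00 Y36.00 E2.0455
G1 X14.00 Y26.50 E2.2825
G1 X0.00 Y26.50 E2.6317
G1 X0.00 Y0.00 E3.2928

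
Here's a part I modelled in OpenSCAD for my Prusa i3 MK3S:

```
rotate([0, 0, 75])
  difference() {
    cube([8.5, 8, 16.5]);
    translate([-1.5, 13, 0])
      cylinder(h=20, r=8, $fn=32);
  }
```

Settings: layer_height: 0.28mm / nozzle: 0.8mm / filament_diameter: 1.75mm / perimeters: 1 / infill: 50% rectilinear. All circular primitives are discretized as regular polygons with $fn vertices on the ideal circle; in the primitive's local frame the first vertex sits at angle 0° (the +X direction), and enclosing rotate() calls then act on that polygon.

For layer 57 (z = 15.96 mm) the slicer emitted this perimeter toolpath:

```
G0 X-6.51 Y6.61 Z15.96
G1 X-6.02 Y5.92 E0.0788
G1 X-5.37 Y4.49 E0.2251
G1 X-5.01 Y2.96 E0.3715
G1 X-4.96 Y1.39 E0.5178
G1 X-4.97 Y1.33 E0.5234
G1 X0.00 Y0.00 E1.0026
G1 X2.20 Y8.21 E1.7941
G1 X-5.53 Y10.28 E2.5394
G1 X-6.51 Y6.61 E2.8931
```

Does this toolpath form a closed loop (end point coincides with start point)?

Start point (G0): (-6.51, 6.61). End point (last G1): the path returns to the start — closed.

yes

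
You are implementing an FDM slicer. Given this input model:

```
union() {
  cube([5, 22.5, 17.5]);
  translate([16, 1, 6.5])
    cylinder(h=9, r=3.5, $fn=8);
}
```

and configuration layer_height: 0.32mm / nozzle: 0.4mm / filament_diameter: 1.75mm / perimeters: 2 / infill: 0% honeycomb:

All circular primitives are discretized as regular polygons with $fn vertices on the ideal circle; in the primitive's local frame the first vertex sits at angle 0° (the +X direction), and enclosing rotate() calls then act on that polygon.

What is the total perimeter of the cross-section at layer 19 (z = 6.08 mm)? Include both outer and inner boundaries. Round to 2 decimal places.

At z = 6.08 mm: the 5×22.5 cube contributes its full rectangle (perimeter 55.00 mm); the cylinder at (16, 1) is absent (z outside [6.5, 15.5]); Combining (union): only the 5×22.5 cube is present, so the union is just that shape — boundary = 55.00 mm. Overall, the cross-section is a single solid region. Total boundary length (outer) = 55.00 mm.

55.00 mm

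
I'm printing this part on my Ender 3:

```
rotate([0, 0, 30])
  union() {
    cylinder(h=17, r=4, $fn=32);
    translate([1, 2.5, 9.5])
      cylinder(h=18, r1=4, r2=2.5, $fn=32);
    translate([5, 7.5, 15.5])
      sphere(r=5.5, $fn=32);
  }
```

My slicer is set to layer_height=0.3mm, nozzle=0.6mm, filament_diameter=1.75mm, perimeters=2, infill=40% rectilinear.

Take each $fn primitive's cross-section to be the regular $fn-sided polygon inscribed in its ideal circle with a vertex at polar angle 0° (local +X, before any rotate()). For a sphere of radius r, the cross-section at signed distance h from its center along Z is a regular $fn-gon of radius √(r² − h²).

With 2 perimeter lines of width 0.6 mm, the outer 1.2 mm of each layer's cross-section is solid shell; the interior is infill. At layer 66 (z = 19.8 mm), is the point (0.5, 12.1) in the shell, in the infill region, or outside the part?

shell

At z = 19.8 mm: the cylinder does not reach this height (z outside [0, 17]); the cone at (1, 2.5) contributes a regular 32-gon of circumradius 3.142 (interpolated between r1=4 and r2=2.5 at t=0.572); the r=5.5 sphere at (5, 7.5) contributes a regular 32-gon of circumradius √(5.5²−4.3²) = 3.429; Taking the union: the regions partially overlap (shared area 0.13 mm²), so overlapping operands fuse into one piece — 1 connected region; (whole slice rotated 30° about Z — lengths, areas and connectivity unchanged). Overall, the cross-section is a single solid region. Undo the 30° rotation: the query point maps to (6.483, 10.229) in the un-rotated model frame. The nearest boundary edge runs (6.31, 10.67)→(6.91, 10.35); distance from the point to it = 0.31 mm. The point is inside the cross-section, 0.31 mm from the nearest boundary — within the 1.2 mm shell band (2 × 0.6).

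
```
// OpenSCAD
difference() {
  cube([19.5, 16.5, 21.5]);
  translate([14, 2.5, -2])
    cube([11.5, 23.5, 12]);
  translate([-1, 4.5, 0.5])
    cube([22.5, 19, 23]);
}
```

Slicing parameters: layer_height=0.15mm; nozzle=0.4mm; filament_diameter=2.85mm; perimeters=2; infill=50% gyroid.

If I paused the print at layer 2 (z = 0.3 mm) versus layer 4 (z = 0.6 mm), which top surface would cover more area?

layer 2 (z = 0.3 mm)

Layer 2 (z = 0.3): the cube is present — its section is the full 19.5×16.5 rectangle (area 321.75 mm²); the cube at (14, 2.5) (footprint 11.5×23.5) is included at this height (area 270.25 mm²); the cube at (-1, 4.5) does not reach this height (z outside [0.5, 23.5]); Taking the first minus the rest: starting from the 19.5×16.5 cube (321.75 mm²), the 11.5×23.5 cube at (14, 2.5) partially overlaps it — only the 77.00 mm² overlap (of its 270.25 mm²) is removed, clipping the outline — area = 244.75 mm². So its area = 244.75 mm². Layer 4 (z = 0.6): the cube is present — its section is the full 19.5×16.5 rectangle (area 321.75 mm²); the 11.5×23.5 cube at (14, 2.5) contributes its full rectangle (area 270.25 mm²); the cube at (-1, 4.5) (footprint 22.5×19) is included at this height (area 427.50 mm²); Subtracting the remaining from the first: starting from the 19.5×16.5 cube (321.75 mm²), the 11.5×23.5 cube at (14, 2.5) partially overlaps it — only the 77.00 mm² overlap (of its 270.25 mm²) is removed, clipping the outline; the 22.5×19 cube at (-1, 4.5) partially overlaps it — only the 168.00 mm² overlap (of its 427.50 mm²) is removed, clipping the outline — area = 76.75 mm². So its area = 76.75 mm². Layer 2 is larger (244.75 vs 76.75 mm²).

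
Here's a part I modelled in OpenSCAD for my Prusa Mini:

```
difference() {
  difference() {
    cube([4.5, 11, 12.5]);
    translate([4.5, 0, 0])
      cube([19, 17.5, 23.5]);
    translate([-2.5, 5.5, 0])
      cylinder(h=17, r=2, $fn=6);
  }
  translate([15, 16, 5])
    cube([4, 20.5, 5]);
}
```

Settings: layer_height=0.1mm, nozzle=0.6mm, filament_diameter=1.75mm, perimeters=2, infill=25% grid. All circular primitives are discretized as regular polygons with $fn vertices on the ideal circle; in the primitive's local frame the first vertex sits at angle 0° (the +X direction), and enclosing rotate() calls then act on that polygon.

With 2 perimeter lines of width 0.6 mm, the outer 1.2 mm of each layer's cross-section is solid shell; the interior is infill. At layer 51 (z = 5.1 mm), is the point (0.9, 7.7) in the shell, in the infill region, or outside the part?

shell

At z = 5.1 mm: the cube is present — its section is the full 4.5×11 rectangle; the cube at (4.5, 0) (footprint 19×17.5) is included at this height; the r=2 cylinder at (-2.5, 5.5) gives a regular 6-gon of circumradius 2 (constant along its height); Taking the first minus the rest: starting from the 4.5×11 cube, the 19×17.5 cube at (4.5, 0) misses the remaining region (no effect); the r=2 cylinder at (-2.5, 5.5) misses the remaining region (no effect) — 1 connected region; the 4×20.5 cube at (15, 16) contributes its full rectangle; Subtracting the remaining from the first: starting from that combined region, the 4×20.5 cube at (15, 16) misses the remaining region (no effect) — 1 connected region. Overall, the cross-section is a single solid region. The nearest boundary edge runs (0.00, 0.00)→(0.00, 11.00); distance from the point to it = 0.90 mm. The point is inside the cross-section, 0.90 mm from the nearest boundary — within the 1.2 mm shell band (2 × 0.6).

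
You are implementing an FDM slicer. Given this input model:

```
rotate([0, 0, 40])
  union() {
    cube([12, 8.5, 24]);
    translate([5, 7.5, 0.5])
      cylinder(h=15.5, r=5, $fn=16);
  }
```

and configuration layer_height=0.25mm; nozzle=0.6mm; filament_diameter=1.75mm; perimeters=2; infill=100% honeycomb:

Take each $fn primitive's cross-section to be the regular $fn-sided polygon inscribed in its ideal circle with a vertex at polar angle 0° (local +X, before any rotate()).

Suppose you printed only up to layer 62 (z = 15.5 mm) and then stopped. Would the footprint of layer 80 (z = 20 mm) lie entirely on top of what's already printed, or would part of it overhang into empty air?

Compare the two slices. At z = 15.5: the cube (footprint 12×8.5) is included at this height (area 102.00 mm²); the cylinder at (5, 7.5): section is a regular 16-gon, circumradius r=5 (area = (16/2)·5.000²·sin(360°/16) = 76.54 mm²); Taking the union: the regions partially overlap — summed areas 178.54 mm² minus the doubly-counted overlap 48.07 mm² gives 130.47 mm² — area = 130.47 mm²; (whole slice rotated 40° about Z — lengths, areas and connectivity unchanged). At z = 20: the cube (footprint 12×8.5) is included at this height (area 102.00 mm²); the cylinder at (5, 7.5) does not reach this height (z outside [0.5, 16]); Taking the union: only the 12×8.5 cube is present, so the union is just that shape — area = 102.00 mm²; (whole slice rotated 40° about Z — lengths, areas and connectivity unchanged). Checking containment: the cross-section at z = 20 is a subset of the cross-section at z = 15.5.

entirely on top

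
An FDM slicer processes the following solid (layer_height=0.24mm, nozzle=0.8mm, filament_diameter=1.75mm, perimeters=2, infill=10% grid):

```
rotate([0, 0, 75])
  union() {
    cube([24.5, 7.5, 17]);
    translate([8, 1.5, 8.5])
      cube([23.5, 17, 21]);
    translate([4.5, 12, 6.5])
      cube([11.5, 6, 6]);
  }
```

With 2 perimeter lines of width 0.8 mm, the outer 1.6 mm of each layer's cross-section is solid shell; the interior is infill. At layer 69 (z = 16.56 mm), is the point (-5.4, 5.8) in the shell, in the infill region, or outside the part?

shell

At z = 16.56 mm: the cube is present — its section is the full 24.5×7.5 rectangle; the 23.5×17 cube at (8, 1.5) contributes its full rectangle; the cube at (4.5, 12) is absent (z outside [6.5, 12.5]); Merging all regions: the regions partially overlap (shared area 99.00 mm²), so overlapping operands fuse into one piece — 1 connected region; (rotated 75° about Z; rotation is an isometry so areas/perimeters/island counts are preserved). Overall, the cross-section is a single solid region. Undo the 75° rotation: the query point maps to (4.205, 6.717) in the un-rotated model frame. The nearest boundary edge runs (0.00, 7.50)→(8.00, 7.50); distance from the point to it = 0.78 mm. The point is inside the cross-section, 0.78 mm from the nearest boundary — within the 1.6 mm shell band (2 × 0.8).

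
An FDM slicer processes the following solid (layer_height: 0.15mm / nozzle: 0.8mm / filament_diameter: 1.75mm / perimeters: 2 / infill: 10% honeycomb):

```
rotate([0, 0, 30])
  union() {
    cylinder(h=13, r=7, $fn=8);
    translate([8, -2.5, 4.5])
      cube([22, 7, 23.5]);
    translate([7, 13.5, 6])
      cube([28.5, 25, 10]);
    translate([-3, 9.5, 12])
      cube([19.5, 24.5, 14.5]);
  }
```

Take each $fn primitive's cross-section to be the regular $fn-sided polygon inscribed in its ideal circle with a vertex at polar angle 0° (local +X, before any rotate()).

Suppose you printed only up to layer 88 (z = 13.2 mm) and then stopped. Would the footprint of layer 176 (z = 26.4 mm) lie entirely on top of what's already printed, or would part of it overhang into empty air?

entirely on top

Compare the two slices. At z = 13.2: the cylinder is not intersected at this z (z outside [0, 13]); the cube at (8, -2.5) (footprint 22×7) is included at this height (area 154.00 mm²); the 28.5×25 cube at (7, 13.5) contributes its full rectangle (area 712.50 mm²); the 19.5×24.5 cube at (-3, 9.5) contributes its full rectangle (area 477.75 mm²); Merging all regions: the regions partially overlap — summed areas 1344.25 mm² minus the doubly-counted overlap 194.75 mm² gives 1149.50 mm² — area = 1149.50 mm²; (whole slice rotated 30° about Z — lengths, areas and connectivity unchanged). At z = 26.4: the cylinder is not intersected at this z (z outside [0, 13]); the 22×7 cube at (8, -2.5) contributes its full rectangle (area 154.00 mm²); the cube at (7, 13.5) is not intersected at this z (z outside [6, 16]); the 19.5×24.5 cube at (-3, 9.5) contributes its full rectangle (area 477.75 mm²); Merging all regions: the 2 present regions are separate (no shared area or edge), so areas and boundary lengths simply add and each stays a separate island — area = 631.75 mm²; (rotated 30° about Z; rotation is an isometry so areas/perimeters/island counts are preserved). Checking containment: the cross-section at z = 26.4 is a subset of the cross-section at z = 13.2.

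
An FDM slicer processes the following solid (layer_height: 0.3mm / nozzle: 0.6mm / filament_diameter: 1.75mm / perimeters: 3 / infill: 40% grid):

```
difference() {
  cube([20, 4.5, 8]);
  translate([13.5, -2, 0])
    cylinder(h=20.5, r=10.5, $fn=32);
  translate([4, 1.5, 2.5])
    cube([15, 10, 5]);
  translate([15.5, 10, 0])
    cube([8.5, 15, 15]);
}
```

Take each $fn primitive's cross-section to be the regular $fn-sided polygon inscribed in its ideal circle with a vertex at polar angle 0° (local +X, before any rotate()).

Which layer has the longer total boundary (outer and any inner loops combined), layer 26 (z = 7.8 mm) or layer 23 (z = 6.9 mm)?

Layer 26 (z = 7.8): the cube is present — its section is the full 20×4.5 rectangle (perimeter 49.00 mm); the cylinder at (13.5, -2): section is a regular 32-gon, circumradius r=10.5 (perimeter = 2·32·10.500·sin(180°/32) = 65.87 mm); the cube at (4, 1.5) is not intersected at this z (z outside [2.5, 7.5]); the cube at (15.5, 10) (footprint 8.5×15) is included at this height (perimeter 47.00 mm); Subtracting the remaining from the first: starting from the 20×4.5 cube, the r=10.5 cylinder at (13.5, -2) partially overlaps it — only the 71.81 mm² overlap (of its 344.14 mm²) is removed, clipping the outline; the 8.5×15 cube at (15.5, 10) misses the remaining region (no effect) — boundary = 18.04 mm. So its perimeter = 18.04 mm. Layer 23 (z = 6.9): the cube is present — its section is the full 20×4.5 rectangle (perimeter 49.00 mm); the r=10.5 cylinder at (13.5, -2) gives a regular 32-gon of circumradius 10.5 (constant along its height) (perimeter = 2·32·10.500·sin(180°/32) = 65.87 mm); the cube at (4, 1.5) (footprint 15×10) is included at this height (perimeter 50.00 mm); the cube at (15.5, 10) (footprint 8.5×15) is included at this height (perimeter 47.00 mm); Taking the first minus the rest: starting from the 20×4.5 cube, the r=10.5 cylinder at (13.5, -2) partially overlaps it — only the 71.81 mm² overlap (of its 344.14 mm²) is removed, clipping the outline; the 15×10 cube at (4, 1.5) partially overlaps it — only the 1.25 mm² overlap (of its 150.00 mm²) is removed, clipping the outline; the 8.5×15 cube at (15.5, 10) misses the remaining region (no effect) — boundary = 16.34 mm. So its perimeter = 16.34 mm. Layer 26 is larger (18.04 vs 16.34 mm).

layer 26 (z = 7.8 mm)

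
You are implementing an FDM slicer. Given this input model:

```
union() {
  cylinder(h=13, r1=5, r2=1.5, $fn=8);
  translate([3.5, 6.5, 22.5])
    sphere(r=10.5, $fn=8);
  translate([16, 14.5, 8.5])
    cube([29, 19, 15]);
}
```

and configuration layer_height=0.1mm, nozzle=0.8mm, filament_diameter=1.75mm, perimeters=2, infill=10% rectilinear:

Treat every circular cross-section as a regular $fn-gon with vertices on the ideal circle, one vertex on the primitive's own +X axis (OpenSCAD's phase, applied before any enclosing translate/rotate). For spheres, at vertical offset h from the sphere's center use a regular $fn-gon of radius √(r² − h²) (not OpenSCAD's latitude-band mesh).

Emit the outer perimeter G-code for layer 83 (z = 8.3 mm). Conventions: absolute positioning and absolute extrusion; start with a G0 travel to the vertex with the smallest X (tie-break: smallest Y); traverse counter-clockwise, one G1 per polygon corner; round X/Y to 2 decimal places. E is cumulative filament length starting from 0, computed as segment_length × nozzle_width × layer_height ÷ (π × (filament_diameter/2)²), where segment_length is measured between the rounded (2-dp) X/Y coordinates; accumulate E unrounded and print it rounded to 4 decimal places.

G0 X-2.77 Y0.00 Z8.30
G1 X-1.96 Y-1.96 E0.0705
G1 X0.00 Y-2.77 E0.1411
G1 X1.96 Y-1.96 E0.2116
G1 X2.77 Y0.00 E0.2821
G1 X1.96 Y1.96 E0.3527
G1 X0.00 Y2.77 E0.4232
G1 X-1.96 Y1.96 E0.4938
G1 X-2.77 Y0.00 E0.5643

At z = 8.3 mm: the cone (r1=5→r2=1.5) has section circumradius 2.765 here — a regular 8-gon; the sphere at (3.5, 6.5) is absent (|z−center|=14.200 > r=10.5); the cube at (16, 14.5) is absent (z outside [8.5, 23.5]); Merging all regions: only the cone is present, so the union is just that shape — 1 connected region. The outline is a single polygon with 8 vertices. Extrusion per mm of travel: 0.8 × 0.1 / (π × 0.875²) = 0.033260. Accumulating E over each segment gives final E = 0.5643.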